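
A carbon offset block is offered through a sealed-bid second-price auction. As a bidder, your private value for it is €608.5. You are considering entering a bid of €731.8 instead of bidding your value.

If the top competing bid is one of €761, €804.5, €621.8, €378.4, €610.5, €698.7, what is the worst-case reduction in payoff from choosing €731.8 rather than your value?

€90.2

€761: same outcome either way → loss €0.
€804.5: same outcome either way → loss €0.
€621.8: truthful gives €0, deviation gives −€13.3 → loss €13.3.
€378.4: same outcome either way → loss €0.
€610.5: truthful gives €0, deviation gives −€2 → loss €2.
€698.7: truthful gives €0, deviation gives −€90.2 → loss €90.2.
Maximum loss: €90.2.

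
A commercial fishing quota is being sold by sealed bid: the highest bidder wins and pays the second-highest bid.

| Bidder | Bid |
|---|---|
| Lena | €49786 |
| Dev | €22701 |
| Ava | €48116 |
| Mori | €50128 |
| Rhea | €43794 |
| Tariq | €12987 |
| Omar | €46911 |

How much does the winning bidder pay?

Highest bid: Mori at €50128, so Mori wins.
Second-highest bid: Lena at €49786 — that is the price the winner pays.

€49786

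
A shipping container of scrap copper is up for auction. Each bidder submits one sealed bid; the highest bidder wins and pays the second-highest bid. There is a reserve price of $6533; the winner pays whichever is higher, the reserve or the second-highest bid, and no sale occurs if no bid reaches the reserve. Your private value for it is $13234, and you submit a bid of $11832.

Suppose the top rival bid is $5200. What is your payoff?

$6701

Your bid $11832 is the highest and exceeds the reserve.
Price = max(second-highest bid, reserve) = max($5200, $6533) = $6533.
Payoff = $13234 − $6533 = $6701.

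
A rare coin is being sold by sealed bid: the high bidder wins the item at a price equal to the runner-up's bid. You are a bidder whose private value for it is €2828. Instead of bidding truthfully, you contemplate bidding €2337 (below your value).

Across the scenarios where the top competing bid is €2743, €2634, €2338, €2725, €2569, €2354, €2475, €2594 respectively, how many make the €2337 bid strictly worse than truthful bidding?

The deviation hurts exactly when the highest competing bid lies strictly between €2337 and €2828 — underbidding then forfeits a profitable win.
€2743: inside the interval → strictly worse (loss €85).
€2634: inside the interval → strictly worse (loss €194).
€2338: inside the interval → strictly worse (loss €490).
€2725: inside the interval → strictly worse (loss €103).
€2569: inside the interval → strictly worse (loss €259).
€2354: inside the interval → strictly worse (loss €474).
€2475: inside the interval → strictly worse (loss €353).
€2594: inside the interval → strictly worse (loss €234).
Count: 8.

8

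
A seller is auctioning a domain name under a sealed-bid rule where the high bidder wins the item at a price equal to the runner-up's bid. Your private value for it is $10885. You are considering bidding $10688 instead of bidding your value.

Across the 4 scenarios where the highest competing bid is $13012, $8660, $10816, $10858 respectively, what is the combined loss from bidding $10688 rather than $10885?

The deviation costs you only when the competing bid falls strictly between $10688 and $10885; elsewhere both bids give the same outcome.
$13012: outcomes coincide → loss $0.
$8660: outcomes coincide → loss $0.
$10816: truthful payoff $69, deviation payoff $0 → loss $69.
$10858: truthful payoff $27, deviation payoff $0 → loss $27.
Total loss = $69 + $27 = $96.

$96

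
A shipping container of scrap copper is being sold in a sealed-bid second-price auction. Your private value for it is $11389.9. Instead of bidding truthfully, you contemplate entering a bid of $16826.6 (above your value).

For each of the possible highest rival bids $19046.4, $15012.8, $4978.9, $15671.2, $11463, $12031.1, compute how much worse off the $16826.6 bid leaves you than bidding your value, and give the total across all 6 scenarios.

$8618.5

The deviation costs you only when the competing bid falls strictly between $11389.9 and $16826.6; elsewhere both bids give the same outcome.
$19046.4: outcomes coincide → loss $0.
$15012.8: truthful payoff $0, deviation payoff −$3622.9 → loss $3622.9.
$4978.9: outcomes coincide → loss $0.
$15671.2: truthful payoff $0, deviation payoff −$4281.3 → loss $4281.3.
$11463: truthful payoff $0, deviation payoff −$73.1 → loss $73.1.
$12031.1: truthful payoff $0, deviation payoff −$641.2 → loss $641.2.
Total loss = $3622.9 + $4281.3 + $73.1 + $641.2 = $8618.5.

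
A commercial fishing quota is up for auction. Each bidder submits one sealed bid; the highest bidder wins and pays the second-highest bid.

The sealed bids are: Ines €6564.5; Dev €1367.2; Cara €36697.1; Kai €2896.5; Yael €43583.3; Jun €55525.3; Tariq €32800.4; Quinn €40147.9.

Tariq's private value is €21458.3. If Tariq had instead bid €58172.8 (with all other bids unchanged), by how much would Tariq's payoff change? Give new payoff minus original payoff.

The highest bid among the other bidders is €55525.3; Tariq's bid doesn't change that.
Original bid €32800.4: Tariq is not highest (top rival bid is €55525.3); payoff €0.
Alternative bid €58172.8: Tariq is highest, pays the top rival bid €55525.3; payoff €21458.3 − €55525.3 = −€34067.
Change in payoff = −€34067 − (€0) = −€34067.

−€34067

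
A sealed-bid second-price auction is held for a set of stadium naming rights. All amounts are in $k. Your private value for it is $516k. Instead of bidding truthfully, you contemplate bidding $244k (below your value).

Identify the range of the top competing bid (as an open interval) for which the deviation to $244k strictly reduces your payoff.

If the competing bid is below $244k, both bids win at the same price — no difference.
If it is above $516k, both bids lose — no difference.
If it lies strictly between $244k and $516k, bidding your value wins at a price below your value (positive payoff) while bidding $244k loses (payoff 0).
So the deviation strictly hurts on the open interval ($244k, $516k).
Because the price is fixed by the runner-up's bid, deviating from your value can only change a good outcome into a bad one — never the reverse.

($244k, $516k)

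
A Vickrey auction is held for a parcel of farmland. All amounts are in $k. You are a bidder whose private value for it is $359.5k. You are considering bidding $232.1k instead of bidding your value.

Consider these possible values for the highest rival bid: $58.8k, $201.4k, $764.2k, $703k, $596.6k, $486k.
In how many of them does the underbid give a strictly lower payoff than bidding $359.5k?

The deviation hurts exactly when the highest competing bid lies strictly between $232.1k and $359.5k — underbidding then forfeits a profitable win.
$58.8k: below both → same outcome either way.
$201.4k: below both → same outcome either way.
$764.2k: above both → same outcome either way.
$703k: above both → same outcome either way.
$596.6k: above both → same outcome either way.
$486k: above both → same outcome either way.
Count: 0.

0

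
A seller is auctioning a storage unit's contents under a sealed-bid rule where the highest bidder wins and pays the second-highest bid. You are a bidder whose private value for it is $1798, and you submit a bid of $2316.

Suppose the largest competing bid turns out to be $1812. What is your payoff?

Your bid $2316 exceeds the highest competing bid $1812, so you win.
In a second-price auction the winner pays the second-highest bid, $1812.
Payoff = value − price = $1798 − $1812 = −$14.

−$14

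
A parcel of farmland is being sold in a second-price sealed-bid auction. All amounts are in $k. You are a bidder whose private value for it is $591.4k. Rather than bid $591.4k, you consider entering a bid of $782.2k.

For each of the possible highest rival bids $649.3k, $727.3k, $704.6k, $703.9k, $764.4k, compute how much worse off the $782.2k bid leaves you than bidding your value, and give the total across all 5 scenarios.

The deviation costs you only when the competing bid falls strictly between $591.4k and $782.2k; elsewhere both bids give the same outcome.
$649.3k: truthful payoff $0k, deviation payoff −$57.9k → loss $57.9k.
$727.3k: truthful payoff $0k, deviation payoff −$135.9k → loss $135.9k.
$704.6k: truthful payoff $0k, deviation payoff −$113.2k → loss $113.2k.
$703.9k: truthful payoff $0k, deviation payoff −$112.5k → loss $112.5k.
$764.4k: truthful payoff $0k, deviation payoff −$173k → loss $173k.
Total loss = $57.9k + $135.9k + $113.2k + $112.5k + $173k = $592.5k.
Truthful bidding weakly dominates here: raising your bid can only win items priced above your value, and lowering it can only forfeit items priced below.

$592.5k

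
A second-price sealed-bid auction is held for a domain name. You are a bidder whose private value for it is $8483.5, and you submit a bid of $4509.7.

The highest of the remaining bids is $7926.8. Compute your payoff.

Your bid $4509.7 is below the highest competing bid $7926.8, so you lose.
A losing bidder pays nothing and receives nothing: payoff = $0.

$0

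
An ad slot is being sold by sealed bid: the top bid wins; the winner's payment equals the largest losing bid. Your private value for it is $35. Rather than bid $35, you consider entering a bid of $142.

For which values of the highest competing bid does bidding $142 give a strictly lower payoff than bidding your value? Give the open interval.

($35, $142)

If the competing bid is below $35, both bids win at the same price — no difference.
If it is above $142, both bids lose — no difference.
If it lies strictly between $35 and $142, bidding your value loses (payoff 0) while bidding $142 wins at a price above your value (payoff negative).
So the deviation strictly hurts on the open interval ($35, $142).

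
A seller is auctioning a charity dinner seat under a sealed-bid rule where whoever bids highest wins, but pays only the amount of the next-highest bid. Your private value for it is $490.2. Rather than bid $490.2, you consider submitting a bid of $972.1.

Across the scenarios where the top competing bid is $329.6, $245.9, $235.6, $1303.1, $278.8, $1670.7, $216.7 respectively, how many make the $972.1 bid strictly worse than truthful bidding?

0

The deviation hurts exactly when the highest competing bid lies strictly between $490.2 and $972.1 — overbidding then wins at a price above your value.
$329.6: below both → same outcome either way.
$245.9: below both → same outcome either way.
$235.6: below both → same outcome either way.
$1303.1: above both → same outcome either way.
$278.8: below both → same outcome either way.
$1670.7: above both → same outcome either way.
$216.7: below both → same outcome either way.
Count: 0.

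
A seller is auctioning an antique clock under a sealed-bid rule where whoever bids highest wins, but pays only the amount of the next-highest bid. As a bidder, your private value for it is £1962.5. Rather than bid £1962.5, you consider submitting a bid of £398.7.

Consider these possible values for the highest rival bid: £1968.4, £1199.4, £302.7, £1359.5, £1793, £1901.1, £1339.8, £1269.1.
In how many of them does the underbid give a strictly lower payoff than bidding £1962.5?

The deviation hurts exactly when the highest competing bid lies strictly between £398.7 and £1962.5 — underbidding then forfeits a profitable win.
£1968.4: above both → same outcome either way.
£1199.4: inside the interval → strictly worse (loss £763.1).
£302.7: below both → same outcome either way.
£1359.5: inside the interval → strictly worse (loss £603).
£1793: inside the interval → strictly worse (loss £169.5).
£1901.1: inside the interval → strictly worse (loss £61.4).
£1339.8: inside the interval → strictly worse (loss £622.7).
£1269.1: inside the interval → strictly worse (loss £693.4).
Count: 6.

6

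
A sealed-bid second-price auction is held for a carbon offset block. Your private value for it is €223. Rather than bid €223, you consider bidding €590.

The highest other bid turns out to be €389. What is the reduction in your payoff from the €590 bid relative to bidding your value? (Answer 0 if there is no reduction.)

€166

Bidding your value €223: you lose (since €223 < €389). Payoff €0.
Bidding €590: you win and pay €389. Payoff €223 − €389 = −€166.
The competing bid €389 lies between your value and your inflated bid, so overbidding wins an item priced above your value.
Loss from deviating = €0 − (−€166) = €166.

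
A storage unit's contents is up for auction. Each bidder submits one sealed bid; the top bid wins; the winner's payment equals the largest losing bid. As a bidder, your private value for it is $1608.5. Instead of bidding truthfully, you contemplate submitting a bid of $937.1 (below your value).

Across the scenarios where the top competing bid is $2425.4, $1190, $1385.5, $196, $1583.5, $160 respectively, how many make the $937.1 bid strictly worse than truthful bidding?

The deviation hurts exactly when the highest competing bid lies strictly between $937.1 and $1608.5 — underbidding then forfeits a profitable win.
$2425.4: above both → same outcome either way.
$1190: inside the interval → strictly worse (loss $418.5).
$1385.5: inside the interval → strictly worse (loss $223).
$196: below both → same outcome either way.
$1583.5: inside the interval → strictly worse (loss $25).
$160: below both → same outcome either way.
Count: 3.

3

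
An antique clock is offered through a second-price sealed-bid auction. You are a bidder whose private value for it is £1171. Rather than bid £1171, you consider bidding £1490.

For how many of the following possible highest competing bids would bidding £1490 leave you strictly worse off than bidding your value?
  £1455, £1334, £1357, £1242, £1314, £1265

The deviation hurts exactly when the highest competing bid lies strictly between £1171 and £1490 — overbidding then wins at a price above your value.
£1455: inside the interval → strictly worse (loss £284).
£1334: inside the interval → strictly worse (loss £163).
£1357: inside the interval → strictly worse (loss £186).
£1242: inside the interval → strictly worse (loss £71).
£1314: inside the interval → strictly worse (loss £143).
£1265: inside the interval → strictly worse (loss £94).
Count: 6.

6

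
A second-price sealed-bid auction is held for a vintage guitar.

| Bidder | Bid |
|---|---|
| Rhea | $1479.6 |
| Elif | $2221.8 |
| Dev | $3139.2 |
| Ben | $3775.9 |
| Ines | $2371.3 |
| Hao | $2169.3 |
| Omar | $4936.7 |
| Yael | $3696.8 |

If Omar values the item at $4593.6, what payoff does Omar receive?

Highest bid: Omar at $4936.7, so Omar wins.
Second-highest bid: Ben at $3775.9 — that is the price the winner pays.
Omar's payoff = value − price = $4593.6 − $3775.9 = $817.7.

$817.7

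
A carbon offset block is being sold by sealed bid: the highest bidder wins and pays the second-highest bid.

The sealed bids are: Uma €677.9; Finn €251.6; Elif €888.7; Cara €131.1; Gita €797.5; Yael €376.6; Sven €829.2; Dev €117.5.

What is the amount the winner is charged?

€829.2

Highest bid: Elif at €888.7, so Elif wins.
Second-highest bid: Sven at €829.2 — that is the price the winner pays.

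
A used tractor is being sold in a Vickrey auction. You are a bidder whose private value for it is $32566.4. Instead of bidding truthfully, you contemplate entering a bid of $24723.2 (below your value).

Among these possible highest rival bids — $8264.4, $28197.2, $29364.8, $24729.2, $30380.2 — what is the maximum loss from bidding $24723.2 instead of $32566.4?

$7837.2

$8264.4: same outcome either way → loss $0.
$28197.2: truthful gives $4369.2, deviation gives $0 → loss $4369.2.
$29364.8: truthful gives $3201.6, deviation gives $0 → loss $3201.6.
$24729.2: truthful gives $7837.2, deviation gives $0 → loss $7837.2.
$30380.2: truthful gives $2186.2, deviation gives $0 → loss $2186.2.
Maximum loss: $7837.2.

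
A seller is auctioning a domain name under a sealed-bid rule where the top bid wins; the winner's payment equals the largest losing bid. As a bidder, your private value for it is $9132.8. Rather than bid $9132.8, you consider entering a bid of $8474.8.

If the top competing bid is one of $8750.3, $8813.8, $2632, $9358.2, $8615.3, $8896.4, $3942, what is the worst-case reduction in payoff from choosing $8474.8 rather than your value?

$8750.3: truthful gives $382.5, deviation gives $0 → loss $382.5.
$8813.8: truthful gives $319, deviation gives $0 → loss $319.
$2632: same outcome either way → loss $0.
$9358.2: same outcome either way → loss $0.
$8615.3: truthful gives $517.5, deviation gives $0 → loss $517.5.
$8896.4: truthful gives $236.4, deviation gives $0 → loss $236.4.
$3942: same outcome either way → loss $0.
Maximum loss: $517.5.

$517.5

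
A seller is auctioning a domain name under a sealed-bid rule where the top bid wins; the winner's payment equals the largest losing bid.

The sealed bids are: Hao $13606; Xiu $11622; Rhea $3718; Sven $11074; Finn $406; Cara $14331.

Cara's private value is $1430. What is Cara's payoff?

−$12176

Highest bid: Cara at $14331, so Cara wins.
Second-highest bid: Hao at $13606 — that is the price the winner pays.
Cara's payoff = value − price = $1430 − $13606 = −$12176.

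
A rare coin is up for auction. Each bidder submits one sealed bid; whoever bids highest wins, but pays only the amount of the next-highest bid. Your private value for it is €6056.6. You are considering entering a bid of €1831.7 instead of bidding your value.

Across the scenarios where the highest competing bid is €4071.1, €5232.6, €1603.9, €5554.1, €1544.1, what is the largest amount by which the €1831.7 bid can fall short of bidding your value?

€1985.5

€4071.1: truthful gives €1985.5, deviation gives €0 → loss €1985.5.
€5232.6: truthful gives €824, deviation gives €0 → loss €824.
€1603.9: same outcome either way → loss €0.
€5554.1: truthful gives €502.5, deviation gives €0 → loss €502.5.
€1544.1: same outcome either way → loss €0.
Maximum loss: €1985.5.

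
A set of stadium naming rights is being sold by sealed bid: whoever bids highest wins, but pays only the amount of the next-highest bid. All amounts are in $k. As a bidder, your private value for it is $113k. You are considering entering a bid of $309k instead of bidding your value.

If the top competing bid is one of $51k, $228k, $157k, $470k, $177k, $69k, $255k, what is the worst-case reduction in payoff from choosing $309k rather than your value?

$51k: same outcome either way → loss $0k.
$228k: truthful gives $0k, deviation gives −$115k → loss $115k.
$157k: truthful gives $0k, deviation gives −$44k → loss $44k.
$470k: same outcome either way → loss $0k.
$177k: truthful gives $0k, deviation gives −$64k → loss $64k.
$69k: same outcome either way → loss $0k.
$255k: truthful gives $0k, deviation gives −$142k → loss $142k.
Maximum loss: $142k.

$142k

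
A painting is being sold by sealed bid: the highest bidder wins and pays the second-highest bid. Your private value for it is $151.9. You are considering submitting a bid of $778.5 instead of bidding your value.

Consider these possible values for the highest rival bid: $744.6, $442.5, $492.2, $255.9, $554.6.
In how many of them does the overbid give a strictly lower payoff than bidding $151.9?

5

The deviation hurts exactly when the highest competing bid lies strictly between $151.9 and $778.5 — overbidding then wins at a price above your value.
$744.6: inside the interval → strictly worse (loss $592.7).
$442.5: inside the interval → strictly worse (loss $290.6).
$492.2: inside the interval → strictly worse (loss $340.3).
$255.9: inside the interval → strictly worse (loss $104).
$554.6: inside the interval → strictly worse (loss $402.7).
Count: 5.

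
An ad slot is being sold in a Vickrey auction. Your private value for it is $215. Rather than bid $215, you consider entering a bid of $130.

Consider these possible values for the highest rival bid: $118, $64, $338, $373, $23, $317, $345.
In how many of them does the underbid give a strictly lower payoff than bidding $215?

The deviation hurts exactly when the highest competing bid lies strictly between $130 and $215 — underbidding then forfeits a profitable win.
$118: below both → same outcome either way.
$64: below both → same outcome either way.
$338: above both → same outcome either way.
$373: above both → same outcome either way.
$23: below both → same outcome either way.
$317: above both → same outcome either way.
$345: above both → same outcome either way.
Count: 0.

0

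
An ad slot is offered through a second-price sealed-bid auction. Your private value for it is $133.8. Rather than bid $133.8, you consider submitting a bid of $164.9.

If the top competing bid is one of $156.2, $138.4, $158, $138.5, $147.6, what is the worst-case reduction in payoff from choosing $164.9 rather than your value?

$24.2

$156.2: truthful gives $0, deviation gives −$22.4 → loss $22.4.
$138.4: truthful gives $0, deviation gives −$4.6 → loss $4.6.
$158: truthful gives $0, deviation gives −$24.2 → loss $24.2.
$138.5: truthful gives $0, deviation gives −$4.7 → loss $4.7.
$147.6: truthful gives $0, deviation gives −$13.8 → loss $13.8.
Maximum loss: $24.2.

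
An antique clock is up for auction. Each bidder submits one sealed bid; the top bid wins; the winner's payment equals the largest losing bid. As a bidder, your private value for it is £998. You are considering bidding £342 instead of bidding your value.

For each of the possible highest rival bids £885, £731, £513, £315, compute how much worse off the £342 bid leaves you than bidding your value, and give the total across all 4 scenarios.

£865

The deviation costs you only when the competing bid falls strictly between £342 and £998; elsewhere both bids give the same outcome.
£885: truthful payoff £113, deviation payoff £0 → loss £113.
£731: truthful payoff £267, deviation payoff £0 → loss £267.
£513: truthful payoff £485, deviation payoff £0 → loss £485.
£315: outcomes coincide → loss £0.
Total loss = £113 + £267 + £485 = £865.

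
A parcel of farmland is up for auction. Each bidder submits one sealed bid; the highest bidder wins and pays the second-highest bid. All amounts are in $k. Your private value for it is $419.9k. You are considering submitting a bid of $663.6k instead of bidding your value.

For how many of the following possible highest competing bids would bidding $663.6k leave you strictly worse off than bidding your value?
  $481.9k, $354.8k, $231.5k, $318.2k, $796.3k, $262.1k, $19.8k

The deviation hurts exactly when the highest competing bid lies strictly between $419.9k and $663.6k — overbidding then wins at a price above your value.
$481.9k: inside the interval → strictly worse (loss $62k).
$354.8k: below both → same outcome either way.
$231.5k: below both → same outcome either way.
$318.2k: below both → same outcome either way.
$796.3k: above both → same outcome either way.
$262.1k: below both → same outcome either way.
$19.8k: below both → same outcome either way.
Count: 1.

1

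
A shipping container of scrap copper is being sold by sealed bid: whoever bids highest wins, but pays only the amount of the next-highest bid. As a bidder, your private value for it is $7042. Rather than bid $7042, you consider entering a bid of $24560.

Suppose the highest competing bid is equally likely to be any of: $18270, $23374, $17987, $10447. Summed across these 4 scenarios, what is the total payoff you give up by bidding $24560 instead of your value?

$41910

The deviation costs you only when the competing bid falls strictly between $7042 and $24560; elsewhere both bids give the same outcome.
$18270: truthful payoff $0, deviation payoff −$11228 → loss $11228.
$23374: truthful payoff $0, deviation payoff −$16332 → loss $16332.
$17987: truthful payoff $0, deviation payoff −$10945 → loss $10945.
$10447: truthful payoff $0, deviation payoff −$3405 → loss $3405.
Total loss = $11228 + $16332 + $10945 + $3405 = $41910.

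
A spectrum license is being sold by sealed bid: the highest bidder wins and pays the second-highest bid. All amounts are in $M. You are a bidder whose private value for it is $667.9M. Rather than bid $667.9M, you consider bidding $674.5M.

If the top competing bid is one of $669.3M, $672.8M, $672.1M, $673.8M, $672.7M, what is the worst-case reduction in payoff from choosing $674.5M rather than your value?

$669.3M: truthful gives $0M, deviation gives −$1.4M → loss $1.4M.
$672.8M: truthful gives $0M, deviation gives −$4.9M → loss $4.9M.
$672.1M: truthful gives $0M, deviation gives −$4.2M → loss $4.2M.
$673.8M: truthful gives $0M, deviation gives −$5.9M → loss $5.9M.
$672.7M: truthful gives $0M, deviation gives −$4.8M → loss $4.8M.
Maximum loss: $5.9M.

$5.9M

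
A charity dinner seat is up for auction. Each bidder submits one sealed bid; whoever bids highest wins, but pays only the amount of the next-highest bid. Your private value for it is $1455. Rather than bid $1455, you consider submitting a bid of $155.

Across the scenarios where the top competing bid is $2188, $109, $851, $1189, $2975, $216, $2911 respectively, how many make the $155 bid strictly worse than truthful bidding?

3

The deviation hurts exactly when the highest competing bid lies strictly between $155 and $1455 — underbidding then forfeits a profitable win.
$2188: above both → same outcome either way.
$109: below both → same outcome either way.
$851: inside the interval → strictly worse (loss $604).
$1189: inside the interval → strictly worse (loss $266).
$2975: above both → same outcome either way.
$216: inside the interval → strictly worse (loss $1239).
$2911: above both → same outcome either way.
Count: 3.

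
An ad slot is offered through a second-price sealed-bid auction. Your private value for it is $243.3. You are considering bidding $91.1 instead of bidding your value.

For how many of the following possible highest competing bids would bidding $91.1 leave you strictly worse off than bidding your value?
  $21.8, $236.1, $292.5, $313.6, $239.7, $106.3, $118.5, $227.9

The deviation hurts exactly when the highest competing bid lies strictly between $91.1 and $243.3 — underbidding then forfeits a profitable win.
$21.8: below both → same outcome either way.
$236.1: inside the interval → strictly worse (loss $7.2).
$292.5: above both → same outcome either way.
$313.6: above both → same outcome either way.
$239.7: inside the interval → strictly worse (loss $3.6).
$106.3: inside the interval → strictly worse (loss $137).
$118.5: inside the interval → strictly worse (loss $124.8).
$227.9: inside the interval → strictly worse (loss $15.4).
Count: 5.

5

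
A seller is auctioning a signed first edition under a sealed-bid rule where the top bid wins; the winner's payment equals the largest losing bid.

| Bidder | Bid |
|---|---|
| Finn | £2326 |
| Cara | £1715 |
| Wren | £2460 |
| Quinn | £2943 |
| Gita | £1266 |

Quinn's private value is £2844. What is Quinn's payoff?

£384

Highest bid: Quinn at £2943, so Quinn wins.
Second-highest bid: Wren at £2460 — that is the price the winner pays.
Quinn's payoff = value − price = £2844 − £2460 = £384.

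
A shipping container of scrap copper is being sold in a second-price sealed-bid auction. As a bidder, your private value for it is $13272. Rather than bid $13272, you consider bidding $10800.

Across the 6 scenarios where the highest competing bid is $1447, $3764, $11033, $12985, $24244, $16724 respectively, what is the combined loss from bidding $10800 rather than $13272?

The deviation costs you only when the competing bid falls strictly between $10800 and $13272; elsewhere both bids give the same outcome.
$1447: outcomes coincide → loss $0.
$3764: outcomes coincide → loss $0.
$11033: truthful payoff $2239, deviation payoff $0 → loss $2239.
$12985: truthful payoff $287, deviation payoff $0 → loss $287.
$24244: outcomes coincide → loss $0.
$16724: outcomes coincide → loss $0.
Total loss = $2239 + $287 = $2526.
In a second-price auction your bid sets only whether you win, not what you pay, so bidding your true value is weakly dominant.

$2526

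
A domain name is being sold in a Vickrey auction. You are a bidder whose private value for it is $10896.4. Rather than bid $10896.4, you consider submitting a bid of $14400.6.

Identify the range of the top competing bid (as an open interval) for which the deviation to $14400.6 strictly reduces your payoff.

If the competing bid is below $10896.4, both bids win at the same price — no difference.
If it is above $14400.6, both bids lose — no difference.
If it lies strictly between $10896.4 and $14400.6, bidding your value loses (payoff 0) while bidding $14400.6 wins at a price above your value (payoff negative).
So the deviation strictly hurts on the open interval ($10896.4, $14400.6).
Because the price is fixed by the runner-up's bid, deviating from your value can only change a good outcome into a bad one — never the reverse.

($10896.4, $14400.6)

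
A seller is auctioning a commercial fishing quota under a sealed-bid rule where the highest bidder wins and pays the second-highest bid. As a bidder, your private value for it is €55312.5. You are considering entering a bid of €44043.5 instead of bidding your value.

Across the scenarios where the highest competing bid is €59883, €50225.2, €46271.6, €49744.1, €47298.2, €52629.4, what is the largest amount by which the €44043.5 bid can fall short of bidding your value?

€9040.9

€59883: same outcome either way → loss €0.
€50225.2: truthful gives €5087.3, deviation gives €0 → loss €5087.3.
€46271.6: truthful gives €9040.9, deviation gives €0 → loss €9040.9.
€49744.1: truthful gives €5568.4, deviation gives €0 → loss €5568.4.
€47298.2: truthful gives €8014.3, deviation gives €0 → loss €8014.3.
€52629.4: truthful gives €2683.1, deviation gives €0 → loss €2683.1.
Maximum loss: €9040.9.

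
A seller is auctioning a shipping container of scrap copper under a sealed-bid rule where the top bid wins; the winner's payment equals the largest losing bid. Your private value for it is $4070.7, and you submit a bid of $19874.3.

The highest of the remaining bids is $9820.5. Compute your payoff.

−$5749.8

Your bid $19874.3 exceeds the highest competing bid $9820.5, so you win.
In a second-price auction the winner pays the second-highest bid, $9820.5.
Payoff = value − price = $4070.7 − $9820.5 = −$5749.8.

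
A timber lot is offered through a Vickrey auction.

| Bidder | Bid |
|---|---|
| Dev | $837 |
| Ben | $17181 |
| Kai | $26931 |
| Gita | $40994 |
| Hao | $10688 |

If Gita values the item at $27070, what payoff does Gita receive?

Highest bid: Gita at $40994, so Gita wins.
Second-highest bid: Kai at $26931 — that is the price the winner pays.
Gita's payoff = value − price = $27070 − $26931 = $139.

$139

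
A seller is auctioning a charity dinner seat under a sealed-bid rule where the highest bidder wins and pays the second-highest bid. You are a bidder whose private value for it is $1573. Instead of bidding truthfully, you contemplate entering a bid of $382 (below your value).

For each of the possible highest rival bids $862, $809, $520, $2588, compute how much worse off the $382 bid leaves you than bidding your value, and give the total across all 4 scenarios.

$2528

The deviation costs you only when the competing bid falls strictly between $382 and $1573; elsewhere both bids give the same outcome.
$862: truthful payoff $711, deviation payoff $0 → loss $711.
$809: truthful payoff $764, deviation payoff $0 → loss $764.
$520: truthful payoff $1053, deviation payoff $0 → loss $1053.
$2588: outcomes coincide → loss $0.
Total loss = $711 + $764 + $1053 = $2528.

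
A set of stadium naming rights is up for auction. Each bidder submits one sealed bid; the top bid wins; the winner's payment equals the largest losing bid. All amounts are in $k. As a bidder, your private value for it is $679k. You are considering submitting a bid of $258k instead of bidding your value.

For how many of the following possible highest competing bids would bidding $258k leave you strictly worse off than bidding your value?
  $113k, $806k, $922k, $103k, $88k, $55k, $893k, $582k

The deviation hurts exactly when the highest competing bid lies strictly between $258k and $679k — underbidding then forfeits a profitable win.
$113k: below both → same outcome either way.
$806k: above both → same outcome either way.
$922k: above both → same outcome either way.
$103k: below both → same outcome either way.
$88k: below both → same outcome either way.
$55k: below both → same outcome either way.
$893k: above both → same outcome either way.
$582k: inside the interval → strictly worse (loss $97k).
Count: 1.

1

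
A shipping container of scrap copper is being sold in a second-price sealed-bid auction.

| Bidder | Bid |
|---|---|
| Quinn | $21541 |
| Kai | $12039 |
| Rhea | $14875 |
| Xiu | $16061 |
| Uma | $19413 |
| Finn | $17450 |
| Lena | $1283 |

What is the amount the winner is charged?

Highest bid: Quinn at $21541, so Quinn wins.
Second-highest bid: Uma at $19413 — that is the price the winner pays.

$19413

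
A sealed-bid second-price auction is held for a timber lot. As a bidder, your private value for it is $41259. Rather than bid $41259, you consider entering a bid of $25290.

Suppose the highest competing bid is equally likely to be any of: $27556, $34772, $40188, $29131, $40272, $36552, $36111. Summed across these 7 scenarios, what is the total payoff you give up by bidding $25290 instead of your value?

$44231

The deviation costs you only when the competing bid falls strictly between $25290 and $41259; elsewhere both bids give the same outcome.
$27556: truthful payoff $13703, deviation payoff $0 → loss $13703.
$34772: truthful payoff $6487, deviation payoff $0 → loss $6487.
$40188: truthful payoff $1071, deviation payoff $0 → loss $1071.
$29131: truthful payoff $12128, deviation payoff $0 → loss $12128.
$40272: truthful payoff $987, deviation payoff $0 → loss $987.
$36552: truthful payoff $4707, deviation payoff $0 → loss $4707.
$36111: truthful payoff $5148, deviation payoff $0 → loss $5148.
Total loss = $13703 + $6487 + $1071 + $12128 + $987 + $4707 + $5148 = $44231.
Because the price is fixed by the runner-up's bid, deviating from your value can only change a good outcome into a bad one — never the reverse.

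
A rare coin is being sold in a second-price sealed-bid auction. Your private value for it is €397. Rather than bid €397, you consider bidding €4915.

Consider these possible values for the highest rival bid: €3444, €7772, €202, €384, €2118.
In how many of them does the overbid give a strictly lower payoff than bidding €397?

The deviation hurts exactly when the highest competing bid lies strictly between €397 and €4915 — overbidding then wins at a price above your value.
€3444: inside the interval → strictly worse (loss €3047).
€7772: above both → same outcome either way.
€202: below both → same outcome either way.
€384: below both → same outcome either way.
€2118: inside the interval → strictly worse (loss €1721).
Count: 2.

2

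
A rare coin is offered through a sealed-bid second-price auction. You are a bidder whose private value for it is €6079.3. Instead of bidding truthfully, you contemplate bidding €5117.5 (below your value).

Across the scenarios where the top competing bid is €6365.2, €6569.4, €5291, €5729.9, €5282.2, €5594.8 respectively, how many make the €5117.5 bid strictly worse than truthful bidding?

The deviation hurts exactly when the highest competing bid lies strictly between €5117.5 and €6079.3 — underbidding then forfeits a profitable win.
€6365.2: above both → same outcome either way.
€6569.4: above both → same outcome either way.
€5291: inside the interval → strictly worse (loss €788.3).
€5729.9: inside the interval → strictly worse (loss €349.4).
€5282.2: inside the interval → strictly worse (loss €797.1).
€5594.8: inside the interval → strictly worse (loss €484.5).
Count: 4.

4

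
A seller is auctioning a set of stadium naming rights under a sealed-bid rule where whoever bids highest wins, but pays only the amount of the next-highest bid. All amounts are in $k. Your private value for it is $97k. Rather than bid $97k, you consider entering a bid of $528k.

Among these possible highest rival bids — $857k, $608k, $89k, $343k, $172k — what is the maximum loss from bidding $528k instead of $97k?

$246k

$857k: same outcome either way → loss $0k.
$608k: same outcome either way → loss $0k.
$89k: same outcome either way → loss $0k.
$343k: truthful gives $0k, deviation gives −$246k → loss $246k.
$172k: truthful gives $0k, deviation gives −$75k → loss $75k.
Maximum loss: $246k.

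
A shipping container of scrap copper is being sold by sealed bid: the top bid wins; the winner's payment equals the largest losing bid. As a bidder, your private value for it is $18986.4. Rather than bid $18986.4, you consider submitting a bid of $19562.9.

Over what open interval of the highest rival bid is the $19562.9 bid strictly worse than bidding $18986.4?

If the competing bid is below $18986.4, both bids win at the same price — no difference.
If it is above $19562.9, both bids lose — no difference.
If it lies strictly between $18986.4 and $19562.9, bidding your value loses (payoff 0) while bidding $19562.9 wins at a price above your value (payoff negative).
So the deviation strictly hurts on the open interval ($18986.4, $19562.9).
Because the price is fixed by the runner-up's bid, deviating from your value can only change a good outcome into a bad one — never the reverse.

($18986.4, $19562.9)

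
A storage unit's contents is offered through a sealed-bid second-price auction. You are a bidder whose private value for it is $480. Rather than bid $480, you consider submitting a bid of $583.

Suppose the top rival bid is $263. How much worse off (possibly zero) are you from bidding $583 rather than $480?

Bidding your value $480: you win (since $480 > $263) and pay $263. Payoff $217.
Bidding $583: you win and pay $263. Payoff $480 − $263 = $217.
Difference = $217 − $217 = $0; both bids lead to the same outcome because the competing bid is below both your value and your alternative bid.

$0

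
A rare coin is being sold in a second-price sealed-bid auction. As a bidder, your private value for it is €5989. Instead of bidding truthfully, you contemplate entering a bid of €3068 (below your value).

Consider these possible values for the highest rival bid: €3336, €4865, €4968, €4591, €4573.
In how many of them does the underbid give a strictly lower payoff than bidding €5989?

5

The deviation hurts exactly when the highest competing bid lies strictly between €3068 and €5989 — underbidding then forfeits a profitable win.
€3336: inside the interval → strictly worse (loss €2653).
€4865: inside the interval → strictly worse (loss €1124).
€4968: inside the interval → strictly worse (loss €1021).
€4591: inside the interval → strictly worse (loss €1398).
€4573: inside the interval → strictly worse (loss €1416).
Count: 5.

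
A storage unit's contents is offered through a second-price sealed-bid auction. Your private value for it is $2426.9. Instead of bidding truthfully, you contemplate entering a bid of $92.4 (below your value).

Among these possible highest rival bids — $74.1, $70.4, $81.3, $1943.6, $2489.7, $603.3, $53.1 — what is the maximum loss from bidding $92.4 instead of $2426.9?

$1823.6

$74.1: same outcome either way → loss $0.
$70.4: same outcome either way → loss $0.
$81.3: same outcome either way → loss $0.
$1943.6: truthful gives $483.3, deviation gives $0 → loss $483.3.
$2489.7: same outcome either way → loss $0.
$603.3: truthful gives $1823.6, deviation gives $0 → loss $1823.6.
$53.1: same outcome either way → loss $0.
Maximum loss: $1823.6.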